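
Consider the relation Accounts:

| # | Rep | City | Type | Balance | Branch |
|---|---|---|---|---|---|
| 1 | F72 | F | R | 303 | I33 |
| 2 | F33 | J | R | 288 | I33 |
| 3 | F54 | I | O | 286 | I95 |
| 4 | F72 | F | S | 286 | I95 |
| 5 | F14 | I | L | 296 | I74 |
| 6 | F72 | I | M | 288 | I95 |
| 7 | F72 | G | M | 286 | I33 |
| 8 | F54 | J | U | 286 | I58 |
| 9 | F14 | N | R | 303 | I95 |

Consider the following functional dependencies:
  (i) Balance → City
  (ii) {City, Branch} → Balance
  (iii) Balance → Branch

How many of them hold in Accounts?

(i) Balance → City: Balance=303: rows 1, 9 → City takes values {F, N} — violation; Balance=288: rows 2, 6 → City takes values {J, I} — violation; Balance=286: rows 3, 4, 7, 8 → City takes values {I, F, G, J} — violation — fails.
(ii) {City, Branch} → Balance: (City=I, Branch=I95): rows 3, 6 → Balance takes values {286, 288} — violation — fails.
(iii) Balance → Branch: Balance=303: rows 1, 9 → Branch takes values {I33, I95} — violation; Balance=288: rows 2, 6 → Branch takes values {I33, I95} — violation; Balance=286: rows 3, 4, 7, 8 → Branch takes values {I95, I33, I58} — violation — fails.
None of the 3 dependencies hold.

0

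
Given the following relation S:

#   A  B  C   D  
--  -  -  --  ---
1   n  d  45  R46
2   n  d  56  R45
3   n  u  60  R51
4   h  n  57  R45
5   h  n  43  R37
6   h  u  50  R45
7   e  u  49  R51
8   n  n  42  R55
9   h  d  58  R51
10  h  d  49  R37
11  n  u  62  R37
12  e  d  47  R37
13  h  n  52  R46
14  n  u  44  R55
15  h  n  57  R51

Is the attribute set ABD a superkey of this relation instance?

All 15 rows have distinct ABD values, so ABD → (all attributes) holds and ABD is a superkey.

Yes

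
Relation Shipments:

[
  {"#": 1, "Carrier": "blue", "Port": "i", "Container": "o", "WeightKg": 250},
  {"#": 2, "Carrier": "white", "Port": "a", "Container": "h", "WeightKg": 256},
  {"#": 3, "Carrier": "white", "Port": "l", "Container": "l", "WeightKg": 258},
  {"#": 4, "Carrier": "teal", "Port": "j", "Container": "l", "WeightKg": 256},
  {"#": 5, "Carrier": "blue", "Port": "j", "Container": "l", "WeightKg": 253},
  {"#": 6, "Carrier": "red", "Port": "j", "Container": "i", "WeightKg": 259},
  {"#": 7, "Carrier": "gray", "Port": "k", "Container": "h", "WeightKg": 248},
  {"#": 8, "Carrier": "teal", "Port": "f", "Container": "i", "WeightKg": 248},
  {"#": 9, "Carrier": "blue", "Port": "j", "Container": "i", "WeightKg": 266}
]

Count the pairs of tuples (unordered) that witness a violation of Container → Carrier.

Container=h: violating pairs (2,7) — 1 pair.
Container=l: violating pairs (3,4), (3,5), (4,5) — 3 pairs.
Container=i: violating pairs (6,8), (6,9), (8,9) — 3 pairs.

7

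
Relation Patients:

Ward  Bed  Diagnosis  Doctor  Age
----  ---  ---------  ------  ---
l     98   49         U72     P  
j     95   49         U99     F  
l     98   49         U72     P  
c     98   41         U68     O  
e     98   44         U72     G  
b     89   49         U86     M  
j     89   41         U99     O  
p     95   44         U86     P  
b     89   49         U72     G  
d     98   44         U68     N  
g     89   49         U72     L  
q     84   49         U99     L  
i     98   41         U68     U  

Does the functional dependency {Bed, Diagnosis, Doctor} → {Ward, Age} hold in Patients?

No

(Bed=98, Diagnosis=49, Doctor=U72): 2 rows → {Ward,Age} = (l, P), (l, P) ✓
(Bed=95, Diagnosis=49, Doctor=U99): 1 row → {Ward,Age} = (j, F) ✓
(Bed=98, Diagnosis=41, Doctor=U68): 2 rows → {Ward,Age} takes values {(c, O), (i, U)} — violation
(Bed=98, Diagnosis=44, Doctor=U72): 1 row → {Ward,Age} = (e, G) ✓
(Bed=89, Diagnosis=49, Doctor=U86): 1 row → {Ward,Age} = (b, M) ✓
(Bed=89, Diagnosis=41, Doctor=U99): 1 row → {Ward,Age} = (j, O) ✓
(Bed=95, Diagnosis=44, Doctor=U86): 1 row → {Ward,Age} = (p, P) ✓
(Bed=89, Diagnosis=49, Doctor=U72): 2 rows → {Ward,Age} takes values {(b, G), (g, L)} — violation
(Bed=98, Diagnosis=44, Doctor=U68): 1 row → {Ward,Age} = (d, N) ✓
(Bed=84, Diagnosis=49, Doctor=U99): 1 row → {Ward,Age} = (q, L) ✓
Two rows agree on {Bed, Diagnosis, Doctor} but differ on {Ward, Age}, so {Bed, Diagnosis, Doctor} → {Ward, Age} does not hold.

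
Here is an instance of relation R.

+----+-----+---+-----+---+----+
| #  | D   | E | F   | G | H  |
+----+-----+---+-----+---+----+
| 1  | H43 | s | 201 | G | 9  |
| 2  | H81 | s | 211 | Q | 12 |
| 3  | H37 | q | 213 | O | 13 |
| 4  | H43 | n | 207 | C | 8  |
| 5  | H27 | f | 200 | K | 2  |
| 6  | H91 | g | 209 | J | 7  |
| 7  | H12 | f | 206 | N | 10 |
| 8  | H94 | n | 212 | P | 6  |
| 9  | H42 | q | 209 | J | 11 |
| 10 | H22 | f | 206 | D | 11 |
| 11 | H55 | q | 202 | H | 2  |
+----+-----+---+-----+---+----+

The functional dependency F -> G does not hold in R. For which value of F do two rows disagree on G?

F=201: row 1 → G = G ✓
F=211: row 2 → G = Q ✓
F=213: row 3 → G = O ✓
F=207: row 4 → G = C ✓
F=200: row 5 → G = K ✓
F=209: rows 6, 9 → G = J, J ✓
F=206: rows 7, 10 → G takes values {N, D} — violation
F=212: row 8 → G = P ✓
F=202: row 11 → G = H ✓
The only F value with inconsistent G is F=206.

206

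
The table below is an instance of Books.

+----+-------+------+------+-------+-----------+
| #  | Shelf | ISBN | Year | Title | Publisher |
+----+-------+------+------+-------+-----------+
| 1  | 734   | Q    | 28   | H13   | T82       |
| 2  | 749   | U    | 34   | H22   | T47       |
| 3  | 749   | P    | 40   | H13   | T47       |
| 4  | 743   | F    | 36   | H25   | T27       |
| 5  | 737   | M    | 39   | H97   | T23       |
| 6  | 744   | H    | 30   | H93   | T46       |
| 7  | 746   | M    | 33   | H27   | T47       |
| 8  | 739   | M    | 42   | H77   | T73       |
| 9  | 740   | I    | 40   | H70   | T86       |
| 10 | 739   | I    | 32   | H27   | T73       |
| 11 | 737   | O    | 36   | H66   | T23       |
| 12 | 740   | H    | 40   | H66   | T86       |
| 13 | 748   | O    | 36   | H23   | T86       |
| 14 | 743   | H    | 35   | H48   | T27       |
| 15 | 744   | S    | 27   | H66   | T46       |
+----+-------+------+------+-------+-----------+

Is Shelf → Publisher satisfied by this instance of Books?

Yes

Shelf=734: row 1 → Publisher = T82 ✓
Shelf=749: rows 2, 3 → Publisher = T47, T47 ✓
Shelf=743: rows 4, 14 → Publisher = T27, T27 ✓
Shelf=737: rows 5, 11 → Publisher = T23, T23 ✓
Shelf=744: rows 6, 15 → Publisher = T46, T46 ✓
Shelf=746: row 7 → Publisher = T47 ✓
Shelf=739: rows 8, 10 → Publisher = T73, T73 ✓
Shelf=740: rows 9, 12 → Publisher = T86, T86 ✓
Shelf=748: row 13 → Publisher = T86 ✓
Every Shelf value is associated with a single Publisher value, so Shelf → Publisher holds.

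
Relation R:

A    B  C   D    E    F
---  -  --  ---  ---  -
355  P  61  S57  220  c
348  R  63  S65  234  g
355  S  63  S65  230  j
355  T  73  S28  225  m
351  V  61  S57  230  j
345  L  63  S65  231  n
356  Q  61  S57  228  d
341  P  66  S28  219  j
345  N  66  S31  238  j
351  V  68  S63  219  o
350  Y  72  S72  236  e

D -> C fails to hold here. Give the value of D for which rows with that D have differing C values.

D=S57: 3 rows → C = 61, 61, 61 ✓
D=S65: 3 rows → C = 63, 63, 63 ✓
D=S28: 2 rows → C takes values {73, 66} — violation
D=S31: 1 row → C = 66 ✓
D=S63: 1 row → C = 68 ✓
D=S72: 1 row → C = 72 ✓
The only D value with inconsistent C is D=S28.

S28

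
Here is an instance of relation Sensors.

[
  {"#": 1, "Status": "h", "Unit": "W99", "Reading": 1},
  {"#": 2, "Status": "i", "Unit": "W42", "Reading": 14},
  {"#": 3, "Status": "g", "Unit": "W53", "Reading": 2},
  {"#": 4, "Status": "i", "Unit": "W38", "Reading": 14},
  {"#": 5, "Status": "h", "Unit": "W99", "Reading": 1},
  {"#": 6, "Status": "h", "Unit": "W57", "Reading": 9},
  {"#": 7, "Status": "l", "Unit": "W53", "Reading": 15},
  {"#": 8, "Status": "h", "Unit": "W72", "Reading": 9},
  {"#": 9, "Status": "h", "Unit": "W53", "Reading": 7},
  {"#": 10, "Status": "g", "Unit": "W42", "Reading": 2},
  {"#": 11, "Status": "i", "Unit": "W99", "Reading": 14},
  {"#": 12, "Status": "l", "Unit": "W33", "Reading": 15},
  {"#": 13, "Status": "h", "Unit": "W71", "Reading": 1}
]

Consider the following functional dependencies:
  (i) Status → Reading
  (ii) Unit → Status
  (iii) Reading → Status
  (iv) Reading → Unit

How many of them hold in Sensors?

1

(i) Status → Reading: Status=h: rows 1, 5, 6, 8, 9, 13 → Reading takes values {1, 9, 7} — violation — fails.
(ii) Unit → Status: Unit=W99: rows 1, 5, 11 → Status takes values {h, i} — violation; Unit=W42: rows 2, 10 → Status takes values {i, g} — violation; Unit=W53: rows 3, 7, 9 → Status takes values {g, l, h} — violation — fails.
(iii) Reading → Status: every LHS value maps to a single RHS value — holds.
(iv) Reading → Unit: Reading=1: rows 1, 5, 13 → Unit takes values {W99, W71} — violation; Reading=14: rows 2, 4, 11 → Unit takes values {W42, W38, W99} — violation; Reading=2: rows 3, 10 → Unit takes values {W53, W42} — violation; Reading=9: rows 6, 8 → Unit takes values {W57, W72} — violation; Reading=15: rows 7, 12 → Unit takes values {W53, W33} — violation — fails.
1 of the 4 dependencies holds.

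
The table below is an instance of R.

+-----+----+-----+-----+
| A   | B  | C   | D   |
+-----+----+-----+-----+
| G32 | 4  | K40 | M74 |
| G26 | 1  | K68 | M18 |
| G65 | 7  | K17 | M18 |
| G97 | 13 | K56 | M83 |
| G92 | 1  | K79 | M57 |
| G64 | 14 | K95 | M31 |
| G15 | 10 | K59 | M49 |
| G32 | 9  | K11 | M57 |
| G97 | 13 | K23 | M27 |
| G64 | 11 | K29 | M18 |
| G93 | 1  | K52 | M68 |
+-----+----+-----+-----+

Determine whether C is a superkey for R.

Yes

All 11 rows have distinct C values, so C → (all attributes) holds and C is a superkey.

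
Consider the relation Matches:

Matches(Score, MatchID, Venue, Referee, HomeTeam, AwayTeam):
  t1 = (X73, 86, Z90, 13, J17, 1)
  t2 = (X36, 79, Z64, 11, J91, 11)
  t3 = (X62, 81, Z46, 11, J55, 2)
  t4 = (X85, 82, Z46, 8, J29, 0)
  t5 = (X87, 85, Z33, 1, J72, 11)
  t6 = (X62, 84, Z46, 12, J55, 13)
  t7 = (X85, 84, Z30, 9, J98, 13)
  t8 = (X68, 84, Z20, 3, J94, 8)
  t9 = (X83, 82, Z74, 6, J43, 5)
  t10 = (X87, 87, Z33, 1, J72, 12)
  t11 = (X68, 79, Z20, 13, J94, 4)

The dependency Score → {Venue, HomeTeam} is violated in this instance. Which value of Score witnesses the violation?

Score=X73: row 1 → {Venue,HomeTeam} = (Z90, J17) ✓
Score=X36: row 2 → {Venue,HomeTeam} = (Z64, J91) ✓
Score=X62: rows 3, 6 → {Venue,HomeTeam} = (Z46, J55), (Z46, J55) ✓
Score=X85: rows 4, 7 → {Venue,HomeTeam} takes values {(Z46, J29), (Z30, J98)} — violation
Score=X87: rows 5, 10 → {Venue,HomeTeam} = (Z33, J72), (Z33, J72) ✓
Score=X68: rows 8, 11 → {Venue,HomeTeam} = (Z20, J94), (Z20, J94) ✓
Score=X83: row 9 → {Venue,HomeTeam} = (Z74, J43) ✓
The only Score value with inconsistent RHS is Score=X85.

X85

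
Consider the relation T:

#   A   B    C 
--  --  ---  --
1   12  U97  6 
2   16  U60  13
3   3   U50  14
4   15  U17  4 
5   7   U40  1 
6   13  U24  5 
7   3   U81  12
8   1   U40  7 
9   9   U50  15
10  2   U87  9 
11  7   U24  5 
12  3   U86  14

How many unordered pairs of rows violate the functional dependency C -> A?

1

C=14: all 2 rows agree on A — 0 pairs.
C=5: violating pairs (6,11) — 1 pair.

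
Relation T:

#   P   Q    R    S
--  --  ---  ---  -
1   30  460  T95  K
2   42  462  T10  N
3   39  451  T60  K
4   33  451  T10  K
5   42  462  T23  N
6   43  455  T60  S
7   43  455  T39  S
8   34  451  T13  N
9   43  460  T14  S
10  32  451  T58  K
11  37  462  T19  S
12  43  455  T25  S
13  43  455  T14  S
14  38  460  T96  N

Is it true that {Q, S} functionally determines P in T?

No

(Q=460, S=K): row 1 → P = 30 ✓
(Q=462, S=N): rows 2, 5 → P = 42, 42 ✓
(Q=451, S=K): rows 3, 4, 10 → P takes values {39, 33, 32} — violation
(Q=455, S=S): rows 6, 7, 12, 13 → P = 43, 43, 43, 43 ✓
(Q=451, S=N): row 8 → P = 34 ✓
(Q=460, S=S): row 9 → P = 43 ✓
(Q=462, S=S): row 11 → P = 37 ✓
(Q=460, S=N): row 14 → P = 38 ✓
Two rows agree on {Q, S} but differ on P, so {Q, S} -> P does not hold.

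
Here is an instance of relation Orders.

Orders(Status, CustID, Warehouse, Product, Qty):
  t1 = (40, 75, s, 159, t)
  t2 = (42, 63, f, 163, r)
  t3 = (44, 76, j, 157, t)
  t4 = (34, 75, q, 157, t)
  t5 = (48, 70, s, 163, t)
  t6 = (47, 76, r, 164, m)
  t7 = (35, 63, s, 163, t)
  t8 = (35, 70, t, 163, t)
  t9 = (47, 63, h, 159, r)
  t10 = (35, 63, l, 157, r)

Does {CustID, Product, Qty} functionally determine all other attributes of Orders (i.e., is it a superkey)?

No

Rows 5 and 8 have the same {CustID, Product, Qty} value (CustID=70, Product=163, Qty=t) but are distinct tuples, so {CustID, Product, Qty} does not determine every attribute — not a superkey.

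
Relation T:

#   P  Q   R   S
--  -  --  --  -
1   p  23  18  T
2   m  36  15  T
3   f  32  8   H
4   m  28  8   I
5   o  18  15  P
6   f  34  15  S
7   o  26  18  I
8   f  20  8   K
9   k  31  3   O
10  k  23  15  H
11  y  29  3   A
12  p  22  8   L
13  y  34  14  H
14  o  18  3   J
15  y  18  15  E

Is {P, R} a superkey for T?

Rows 3 and 8 have the same {P, R} value (P=f, R=8) but are distinct tuples, so {P, R} does not determine every attribute — not a superkey.

No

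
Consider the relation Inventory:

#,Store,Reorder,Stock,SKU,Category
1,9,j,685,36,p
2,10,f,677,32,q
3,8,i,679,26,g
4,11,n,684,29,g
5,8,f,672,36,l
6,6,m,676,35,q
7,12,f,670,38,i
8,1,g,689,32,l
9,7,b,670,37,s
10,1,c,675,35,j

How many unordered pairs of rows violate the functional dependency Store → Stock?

2

Store=8: violating pairs (3,5) — 1 pair.
Store=1: violating pairs (8,10) — 1 pair.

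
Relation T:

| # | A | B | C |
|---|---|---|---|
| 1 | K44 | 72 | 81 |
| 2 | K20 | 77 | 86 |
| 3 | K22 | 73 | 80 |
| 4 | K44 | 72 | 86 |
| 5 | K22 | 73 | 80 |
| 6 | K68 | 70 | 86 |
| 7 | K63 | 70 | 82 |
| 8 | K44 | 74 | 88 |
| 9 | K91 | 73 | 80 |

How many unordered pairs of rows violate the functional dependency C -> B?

3

C=86: violating pairs (2,4), (2,6), (4,6) — 3 pairs.
C=80: all 3 rows agree on B — 0 pairs.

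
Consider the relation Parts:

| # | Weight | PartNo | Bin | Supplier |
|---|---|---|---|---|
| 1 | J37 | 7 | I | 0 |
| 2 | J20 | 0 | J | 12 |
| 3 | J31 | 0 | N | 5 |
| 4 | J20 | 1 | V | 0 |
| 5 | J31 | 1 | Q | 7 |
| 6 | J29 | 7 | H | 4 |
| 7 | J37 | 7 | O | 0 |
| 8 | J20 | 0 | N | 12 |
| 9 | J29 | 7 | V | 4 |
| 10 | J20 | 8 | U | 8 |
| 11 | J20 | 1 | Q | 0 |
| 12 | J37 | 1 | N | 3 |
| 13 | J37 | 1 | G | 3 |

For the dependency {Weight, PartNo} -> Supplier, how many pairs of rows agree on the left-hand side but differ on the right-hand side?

(Weight=J37, PartNo=7): all 2 rows agree on Supplier — 0 pairs.
(Weight=J20, PartNo=0): all 2 rows agree on Supplier — 0 pairs.
(Weight=J20, PartNo=1): all 2 rows agree on Supplier — 0 pairs.
(Weight=J29, PartNo=7): all 2 rows agree on Supplier — 0 pairs.
(Weight=J37, PartNo=1): all 2 rows agree on Supplier — 0 pairs.

0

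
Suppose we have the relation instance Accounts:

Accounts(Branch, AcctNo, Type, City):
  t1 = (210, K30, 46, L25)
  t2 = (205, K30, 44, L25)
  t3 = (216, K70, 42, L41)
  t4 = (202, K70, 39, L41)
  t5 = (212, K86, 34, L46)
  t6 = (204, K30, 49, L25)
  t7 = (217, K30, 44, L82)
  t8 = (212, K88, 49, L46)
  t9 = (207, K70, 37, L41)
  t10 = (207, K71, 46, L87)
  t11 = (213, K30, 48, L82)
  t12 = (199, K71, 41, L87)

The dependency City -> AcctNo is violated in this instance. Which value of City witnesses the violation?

City=L25: rows 1, 2, 6 → AcctNo = K30, K30, K30 ✓
City=L41: rows 3, 4, 9 → AcctNo = K70, K70, K70 ✓
City=L46: rows 5, 8 → AcctNo takes values {K86, K88} — violation
City=L82: rows 7, 11 → AcctNo = K30, K30 ✓
City=L87: rows 10, 12 → AcctNo = K71, K71 ✓
The only City value with inconsistent AcctNo is City=L46.

L46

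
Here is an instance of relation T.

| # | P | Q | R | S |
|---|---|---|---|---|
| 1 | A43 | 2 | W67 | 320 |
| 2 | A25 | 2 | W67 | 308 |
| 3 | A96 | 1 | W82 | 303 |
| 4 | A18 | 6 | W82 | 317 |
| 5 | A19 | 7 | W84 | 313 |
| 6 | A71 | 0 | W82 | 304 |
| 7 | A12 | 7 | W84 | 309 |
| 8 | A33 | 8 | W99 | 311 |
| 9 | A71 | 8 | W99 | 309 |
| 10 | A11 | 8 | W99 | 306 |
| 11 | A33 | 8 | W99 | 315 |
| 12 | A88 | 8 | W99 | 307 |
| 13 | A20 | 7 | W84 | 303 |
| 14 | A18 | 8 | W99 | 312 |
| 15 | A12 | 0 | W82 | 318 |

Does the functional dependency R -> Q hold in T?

No

R=W67: rows 1, 2 → Q = 2, 2 ✓
R=W82: rows 3, 4, 6, 15 → Q takes values {1, 6, 0} — violation
R=W84: rows 5, 7, 13 → Q = 7, 7, 7 ✓
R=W99: rows 8, 9, 10, 11, 12, 14 → Q = 8, 8, 8, 8, 8, 8 ✓
Two rows agree on R but differ on Q, so R -> Q does not hold.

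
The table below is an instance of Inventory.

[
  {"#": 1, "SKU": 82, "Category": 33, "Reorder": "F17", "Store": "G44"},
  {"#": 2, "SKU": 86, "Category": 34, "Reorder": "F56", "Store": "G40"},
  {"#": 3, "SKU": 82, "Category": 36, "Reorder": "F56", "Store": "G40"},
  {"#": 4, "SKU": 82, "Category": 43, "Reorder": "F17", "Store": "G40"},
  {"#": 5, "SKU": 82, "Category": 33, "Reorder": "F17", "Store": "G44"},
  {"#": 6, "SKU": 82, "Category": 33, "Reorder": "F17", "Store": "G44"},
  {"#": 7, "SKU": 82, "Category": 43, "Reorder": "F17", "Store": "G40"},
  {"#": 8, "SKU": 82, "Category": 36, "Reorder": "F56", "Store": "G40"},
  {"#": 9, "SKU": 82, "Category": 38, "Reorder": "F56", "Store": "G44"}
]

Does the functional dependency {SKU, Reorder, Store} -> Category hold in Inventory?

Yes

(SKU=82, Reorder=F17, Store=G44): rows 1, 5, 6 → Category = 33, 33, 33 ✓
(SKU=86, Reorder=F56, Store=G40): row 2 → Category = 34 ✓
(SKU=82, Reorder=F56, Store=G40): rows 3, 8 → Category = 36, 36 ✓
(SKU=82, Reorder=F17, Store=G40): rows 4, 7 → Category = 43, 43 ✓
(SKU=82, Reorder=F56, Store=G44): row 9 → Category = 38 ✓
Every {SKU, Reorder, Store} value is associated with a single Category value, so {SKU, Reorder, Store} -> Category holds.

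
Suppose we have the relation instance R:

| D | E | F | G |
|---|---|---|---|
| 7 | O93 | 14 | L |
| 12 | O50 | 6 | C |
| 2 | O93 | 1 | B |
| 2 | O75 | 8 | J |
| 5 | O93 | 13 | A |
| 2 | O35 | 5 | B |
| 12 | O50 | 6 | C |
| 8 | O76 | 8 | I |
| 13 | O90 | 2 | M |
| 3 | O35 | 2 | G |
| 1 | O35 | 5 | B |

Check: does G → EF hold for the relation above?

No

G=L: 1 row → {E,F} = (O93, 14) ✓
G=C: 2 rows → {E,F} = (O50, 6), (O50, 6) ✓
G=B: 3 rows → {E,F} takes values {(O93, 1), (O35, 5)} — violation
G=J: 1 row → {E,F} = (O75, 8) ✓
G=A: 1 row → {E,F} = (O93, 13) ✓
G=I: 1 row → {E,F} = (O76, 8) ✓
G=M: 1 row → {E,F} = (O90, 2) ✓
G=G: 1 row → {E,F} = (O35, 2) ✓
Two rows agree on G but differ on EF, so G → EF does not hold.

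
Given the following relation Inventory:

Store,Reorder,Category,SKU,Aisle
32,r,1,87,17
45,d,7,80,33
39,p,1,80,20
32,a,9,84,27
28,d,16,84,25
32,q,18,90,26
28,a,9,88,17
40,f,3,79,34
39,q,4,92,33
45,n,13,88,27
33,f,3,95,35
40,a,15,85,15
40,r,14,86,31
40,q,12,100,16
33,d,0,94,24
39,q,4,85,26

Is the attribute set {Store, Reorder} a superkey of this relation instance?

Two distinct rows share (Store=39, Reorder=q), so {Store, Reorder} does not determine every attribute — not a superkey.

No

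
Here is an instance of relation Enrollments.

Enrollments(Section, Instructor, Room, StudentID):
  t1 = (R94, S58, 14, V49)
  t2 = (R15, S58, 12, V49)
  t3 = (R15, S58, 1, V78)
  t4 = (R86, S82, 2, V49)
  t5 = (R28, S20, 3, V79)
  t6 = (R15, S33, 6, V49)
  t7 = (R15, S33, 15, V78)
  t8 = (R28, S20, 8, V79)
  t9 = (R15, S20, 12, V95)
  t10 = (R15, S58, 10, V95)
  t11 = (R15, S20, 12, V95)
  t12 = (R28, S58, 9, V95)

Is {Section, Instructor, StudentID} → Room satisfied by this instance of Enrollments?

(Section=R94, Instructor=S58, StudentID=V49): row 1 → Room = 14 ✓
(Section=R15, Instructor=S58, StudentID=V49): row 2 → Room = 12 ✓
(Section=R15, Instructor=S58, StudentID=V78): row 3 → Room = 1 ✓
(Section=R86, Instructor=S82, StudentID=V49): row 4 → Room = 2 ✓
(Section=R28, Instructor=S20, StudentID=V79): rows 5, 8 → Room takes values {3, 8} — violation
(Section=R15, Instructor=S33, StudentID=V49): row 6 → Room = 6 ✓
(Section=R15, Instructor=S33, StudentID=V78): row 7 → Room = 15 ✓
(Section=R15, Instructor=S20, StudentID=V95): rows 9, 11 → Room = 12, 12 ✓
(Section=R15, Instructor=S58, StudentID=V95): row 10 → Room = 10 ✓
(Section=R28, Instructor=S58, StudentID=V95): row 12 → Room = 9 ✓
Two rows agree on {Section, Instructor, StudentID} but differ on Room, so {Section, Instructor, StudentID} → Room does not hold.

No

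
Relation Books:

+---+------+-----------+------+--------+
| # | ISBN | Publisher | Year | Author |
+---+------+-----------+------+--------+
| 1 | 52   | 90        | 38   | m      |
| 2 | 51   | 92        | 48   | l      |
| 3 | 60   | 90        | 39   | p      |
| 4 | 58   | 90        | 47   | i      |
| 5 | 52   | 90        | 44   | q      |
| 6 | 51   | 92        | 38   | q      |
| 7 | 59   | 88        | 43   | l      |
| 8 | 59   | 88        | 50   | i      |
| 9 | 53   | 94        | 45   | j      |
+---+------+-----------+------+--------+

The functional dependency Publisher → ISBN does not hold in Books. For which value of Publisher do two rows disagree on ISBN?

Publisher=90: rows 1, 3, 4, 5 → ISBN takes values {52, 60, 58} — violation
Publisher=92: rows 2, 6 → ISBN = 51, 51 ✓
Publisher=88: rows 7, 8 → ISBN = 59, 59 ✓
Publisher=94: row 9 → ISBN = 53 ✓
The only Publisher value with inconsistent ISBN is Publisher=90.

90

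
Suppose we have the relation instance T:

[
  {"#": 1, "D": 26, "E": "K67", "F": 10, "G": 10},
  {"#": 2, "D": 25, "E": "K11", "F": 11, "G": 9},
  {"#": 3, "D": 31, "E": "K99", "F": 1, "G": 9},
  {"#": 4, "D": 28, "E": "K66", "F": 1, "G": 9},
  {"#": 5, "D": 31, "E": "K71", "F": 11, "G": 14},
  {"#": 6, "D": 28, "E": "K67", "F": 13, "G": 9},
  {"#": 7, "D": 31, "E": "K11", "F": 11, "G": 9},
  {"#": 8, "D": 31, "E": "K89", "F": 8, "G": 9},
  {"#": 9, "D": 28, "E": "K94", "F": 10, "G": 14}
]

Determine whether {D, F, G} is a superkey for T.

Yes

All 9 rows have distinct {D, F, G} values, so {D, F, G} → (all attributes) holds and {D, F, G} is a superkey.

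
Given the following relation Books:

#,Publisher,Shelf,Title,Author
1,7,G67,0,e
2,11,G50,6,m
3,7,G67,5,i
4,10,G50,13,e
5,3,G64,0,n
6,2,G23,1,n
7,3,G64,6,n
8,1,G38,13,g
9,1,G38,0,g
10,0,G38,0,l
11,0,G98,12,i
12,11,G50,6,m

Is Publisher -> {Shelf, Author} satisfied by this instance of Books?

Publisher=7: rows 1, 3 → {Shelf,Author} takes values {(G67, e), (G67, i)} — violation
Publisher=11: rows 2, 12 → {Shelf,Author} = (G50, m), (G50, m) ✓
Publisher=10: row 4 → {Shelf,Author} = (G50, e) ✓
Publisher=3: rows 5, 7 → {Shelf,Author} = (G64, n), (G64, n) ✓
Publisher=2: row 6 → {Shelf,Author} = (G23, n) ✓
Publisher=1: rows 8, 9 → {Shelf,Author} = (G38, g), (G38, g) ✓
Publisher=0: rows 10, 11 → {Shelf,Author} takes values {(G38, l), (G98, i)} — violation
Two rows agree on Publisher but differ on {Shelf, Author}, so Publisher -> {Shelf, Author} does not hold.

No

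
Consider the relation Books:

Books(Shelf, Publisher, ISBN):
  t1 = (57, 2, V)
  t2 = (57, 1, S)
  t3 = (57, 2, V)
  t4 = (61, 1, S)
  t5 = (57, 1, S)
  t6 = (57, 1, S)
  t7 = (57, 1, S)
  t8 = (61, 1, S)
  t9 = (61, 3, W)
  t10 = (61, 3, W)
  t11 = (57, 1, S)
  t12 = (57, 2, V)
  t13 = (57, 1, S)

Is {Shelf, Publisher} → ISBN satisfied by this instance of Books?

Yes

(Shelf=57, Publisher=2): rows 1, 3, 12 → ISBN = V, V, V ✓
(Shelf=57, Publisher=1): rows 2, 5, 6, 7, 11, 13 → ISBN = S, S, S, S, S, S ✓
(Shelf=61, Publisher=1): rows 4, 8 → ISBN = S, S ✓
(Shelf=61, Publisher=3): rows 9, 10 → ISBN = W, W ✓
Every {Shelf, Publisher} value is associated with a single ISBN value, so {Shelf, Publisher} → ISBN holds.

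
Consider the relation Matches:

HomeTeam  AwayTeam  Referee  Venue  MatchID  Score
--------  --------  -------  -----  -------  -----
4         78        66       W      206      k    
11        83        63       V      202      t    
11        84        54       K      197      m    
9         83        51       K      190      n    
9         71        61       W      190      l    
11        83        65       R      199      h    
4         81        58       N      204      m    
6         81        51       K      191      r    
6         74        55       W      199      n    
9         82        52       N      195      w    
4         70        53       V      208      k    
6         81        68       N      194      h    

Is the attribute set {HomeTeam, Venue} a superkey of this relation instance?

Yes

All 12 rows have distinct {HomeTeam, Venue} values, so {HomeTeam, Venue} → (all attributes) holds and {HomeTeam, Venue} is a superkey.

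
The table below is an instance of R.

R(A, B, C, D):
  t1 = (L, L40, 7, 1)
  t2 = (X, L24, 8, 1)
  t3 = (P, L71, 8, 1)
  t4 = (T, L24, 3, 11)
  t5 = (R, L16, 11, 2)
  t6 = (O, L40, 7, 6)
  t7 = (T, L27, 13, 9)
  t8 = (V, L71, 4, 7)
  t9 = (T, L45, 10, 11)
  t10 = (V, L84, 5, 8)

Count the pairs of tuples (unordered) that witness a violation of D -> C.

D=1: violating pairs (1,2), (1,3) — 2 pairs.
D=11: violating pairs (4,9) — 1 pair.

3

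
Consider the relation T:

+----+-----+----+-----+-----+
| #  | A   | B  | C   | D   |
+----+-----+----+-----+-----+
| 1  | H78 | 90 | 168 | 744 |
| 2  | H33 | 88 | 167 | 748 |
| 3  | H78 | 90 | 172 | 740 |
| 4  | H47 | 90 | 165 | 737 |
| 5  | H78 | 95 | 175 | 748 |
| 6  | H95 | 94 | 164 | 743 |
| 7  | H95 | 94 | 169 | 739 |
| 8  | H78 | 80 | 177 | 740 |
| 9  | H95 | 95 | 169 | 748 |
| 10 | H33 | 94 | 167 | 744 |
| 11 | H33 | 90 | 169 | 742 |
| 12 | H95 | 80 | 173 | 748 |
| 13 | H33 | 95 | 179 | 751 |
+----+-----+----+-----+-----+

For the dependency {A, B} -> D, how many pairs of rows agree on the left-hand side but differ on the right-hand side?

(A=H78, B=90): violating pairs (1,3) — 1 pair.
(A=H95, B=94): violating pairs (6,7) — 1 pair.

2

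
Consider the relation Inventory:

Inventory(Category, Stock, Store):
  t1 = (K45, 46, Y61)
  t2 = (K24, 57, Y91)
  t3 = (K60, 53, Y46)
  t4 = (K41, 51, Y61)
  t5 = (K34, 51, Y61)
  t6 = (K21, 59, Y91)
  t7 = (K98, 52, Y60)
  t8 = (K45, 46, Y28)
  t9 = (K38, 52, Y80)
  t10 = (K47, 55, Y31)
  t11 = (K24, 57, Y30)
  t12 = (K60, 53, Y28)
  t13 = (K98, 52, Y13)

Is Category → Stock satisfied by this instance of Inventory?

Yes

Category=K45: rows 1, 8 → Stock = 46, 46 ✓
Category=K24: rows 2, 11 → Stock = 57, 57 ✓
Category=K60: rows 3, 12 → Stock = 53, 53 ✓
Category=K41: row 4 → Stock = 51 ✓
Category=K34: row 5 → Stock = 51 ✓
Category=K21: row 6 → Stock = 59 ✓
Category=K98: rows 7, 13 → Stock = 52, 52 ✓
Category=K38: row 9 → Stock = 52 ✓
Category=K47: row 10 → Stock = 55 ✓
Every Category value is associated with a single Stock value, so Category → Stock holds.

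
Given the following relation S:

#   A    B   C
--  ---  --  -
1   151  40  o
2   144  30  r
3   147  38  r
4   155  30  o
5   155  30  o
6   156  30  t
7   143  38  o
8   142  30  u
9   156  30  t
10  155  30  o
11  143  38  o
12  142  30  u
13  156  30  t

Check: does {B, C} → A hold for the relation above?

Yes

(B=40, C=o): row 1 → A = 151 ✓
(B=30, C=r): row 2 → A = 144 ✓
(B=38, C=r): row 3 → A = 147 ✓
(B=30, C=o): rows 4, 5, 10 → A = 155, 155, 155 ✓
(B=30, C=t): rows 6, 9, 13 → A = 156, 156, 156 ✓
(B=38, C=o): rows 7, 11 → A = 143, 143 ✓
(B=30, C=u): rows 8, 12 → A = 142, 142 ✓
Every {B, C} value is associated with a single A value, so {B, C} → A holds.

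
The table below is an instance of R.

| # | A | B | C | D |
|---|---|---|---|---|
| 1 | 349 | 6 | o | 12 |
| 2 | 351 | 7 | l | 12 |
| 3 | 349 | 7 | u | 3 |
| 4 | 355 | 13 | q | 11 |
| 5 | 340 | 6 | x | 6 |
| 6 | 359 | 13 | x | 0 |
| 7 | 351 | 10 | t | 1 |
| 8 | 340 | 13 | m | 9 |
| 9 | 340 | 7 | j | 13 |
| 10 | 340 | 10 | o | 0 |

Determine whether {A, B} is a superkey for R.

Yes

All 10 rows have distinct {A, B} values, so {A, B} → (all attributes) holds and {A, B} is a superkey.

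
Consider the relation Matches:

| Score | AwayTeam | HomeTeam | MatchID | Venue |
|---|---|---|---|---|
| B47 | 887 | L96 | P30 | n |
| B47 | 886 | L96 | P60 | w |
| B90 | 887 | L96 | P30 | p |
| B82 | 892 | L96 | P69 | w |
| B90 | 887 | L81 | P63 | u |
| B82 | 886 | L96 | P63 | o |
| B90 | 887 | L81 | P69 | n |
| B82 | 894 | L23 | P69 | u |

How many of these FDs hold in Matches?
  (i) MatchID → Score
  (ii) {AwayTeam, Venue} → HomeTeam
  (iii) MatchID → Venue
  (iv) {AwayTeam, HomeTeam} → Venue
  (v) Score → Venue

(i) MatchID → Score: MatchID=P30: 2 rows → Score takes values {B47, B90} — violation; MatchID=P69: 3 rows → Score takes values {B82, B90} — violation; MatchID=P63: 2 rows → Score takes values {B90, B82} — violation — fails.
(ii) {AwayTeam, Venue} → HomeTeam: (AwayTeam=887, Venue=n): 2 rows → HomeTeam takes values {L96, L81} — violation — fails.
(iii) MatchID → Venue: MatchID=P30: 2 rows → Venue takes values {n, p} — violation; MatchID=P69: 3 rows → Venue takes values {w, n, u} — violation; MatchID=P63: 2 rows → Venue takes values {u, o} — violation — fails.
(iv) {AwayTeam, HomeTeam} → Venue: (AwayTeam=887, HomeTeam=L96): 2 rows → Venue takes values {n, p} — violation; (AwayTeam=886, HomeTeam=L96): 2 rows → Venue takes values {w, o} — violation; (AwayTeam=887, HomeTeam=L81): 2 rows → Venue takes values {u, n} — violation — fails.
(v) Score → Venue: Score=B47: 2 rows → Venue takes values {n, w} — violation; Score=B90: 3 rows → Venue takes values {p, u, n} — violation; Score=B82: 3 rows → Venue takes values {w, o, u} — violation — fails.
None of the 5 dependencies hold.

0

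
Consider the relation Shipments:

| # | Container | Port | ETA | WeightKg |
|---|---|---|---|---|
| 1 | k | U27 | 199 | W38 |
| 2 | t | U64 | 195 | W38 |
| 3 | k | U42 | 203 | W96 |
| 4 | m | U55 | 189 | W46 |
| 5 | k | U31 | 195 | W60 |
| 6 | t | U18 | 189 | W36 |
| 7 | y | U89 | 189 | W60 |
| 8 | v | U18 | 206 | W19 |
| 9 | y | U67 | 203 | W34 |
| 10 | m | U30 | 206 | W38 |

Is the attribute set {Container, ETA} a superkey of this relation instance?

Yes

All 10 rows have distinct {Container, ETA} values, so {Container, ETA} → (all attributes) holds and {Container, ETA} is a superkey.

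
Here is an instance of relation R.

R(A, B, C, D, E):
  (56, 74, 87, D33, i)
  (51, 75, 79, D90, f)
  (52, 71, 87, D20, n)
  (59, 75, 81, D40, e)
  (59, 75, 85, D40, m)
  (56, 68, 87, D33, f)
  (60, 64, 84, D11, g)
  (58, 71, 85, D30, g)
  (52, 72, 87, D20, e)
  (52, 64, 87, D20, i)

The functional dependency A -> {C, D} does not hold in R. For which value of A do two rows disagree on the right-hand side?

A=56: 2 rows → {C,D} = (87, D33), (87, D33) ✓
A=51: 1 row → {C,D} = (79, D90) ✓
A=52: 3 rows → {C,D} = (87, D20), (87, D20), (87, D20) ✓
A=59: 2 rows → {C,D} takes values {(81, D40), (85, D40)} — violation
A=60: 1 row → {C,D} = (84, D11) ✓
A=58: 1 row → {C,D} = (85, D30) ✓
The only A value with inconsistent RHS is A=59.

59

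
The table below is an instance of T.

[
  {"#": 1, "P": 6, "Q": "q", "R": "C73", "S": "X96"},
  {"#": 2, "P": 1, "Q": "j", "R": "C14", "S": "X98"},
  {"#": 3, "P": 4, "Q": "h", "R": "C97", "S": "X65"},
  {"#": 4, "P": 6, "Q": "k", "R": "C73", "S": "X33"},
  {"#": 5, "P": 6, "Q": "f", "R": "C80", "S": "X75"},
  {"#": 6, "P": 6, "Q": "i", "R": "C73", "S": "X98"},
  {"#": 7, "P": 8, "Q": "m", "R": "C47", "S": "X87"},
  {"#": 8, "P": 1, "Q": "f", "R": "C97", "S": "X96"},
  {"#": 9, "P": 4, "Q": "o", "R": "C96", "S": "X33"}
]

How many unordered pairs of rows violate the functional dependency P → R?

P=6: violating pairs (1,5), (4,5), (5,6) — 3 pairs.
P=1: violating pairs (2,8) — 1 pair.
P=4: violating pairs (3,9) — 1 pair.

5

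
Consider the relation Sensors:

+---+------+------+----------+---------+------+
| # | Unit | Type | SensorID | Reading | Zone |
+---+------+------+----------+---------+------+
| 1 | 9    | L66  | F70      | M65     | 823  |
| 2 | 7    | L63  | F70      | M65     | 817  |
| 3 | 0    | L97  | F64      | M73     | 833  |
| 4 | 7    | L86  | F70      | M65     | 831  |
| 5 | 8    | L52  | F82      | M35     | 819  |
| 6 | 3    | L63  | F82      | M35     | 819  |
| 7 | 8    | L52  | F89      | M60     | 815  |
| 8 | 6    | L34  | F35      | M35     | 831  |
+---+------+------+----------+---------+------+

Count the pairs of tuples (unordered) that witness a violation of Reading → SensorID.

Reading=M65: all 3 rows agree on SensorID — 0 pairs.
Reading=M35: violating pairs (5,8), (6,8) — 2 pairs.

2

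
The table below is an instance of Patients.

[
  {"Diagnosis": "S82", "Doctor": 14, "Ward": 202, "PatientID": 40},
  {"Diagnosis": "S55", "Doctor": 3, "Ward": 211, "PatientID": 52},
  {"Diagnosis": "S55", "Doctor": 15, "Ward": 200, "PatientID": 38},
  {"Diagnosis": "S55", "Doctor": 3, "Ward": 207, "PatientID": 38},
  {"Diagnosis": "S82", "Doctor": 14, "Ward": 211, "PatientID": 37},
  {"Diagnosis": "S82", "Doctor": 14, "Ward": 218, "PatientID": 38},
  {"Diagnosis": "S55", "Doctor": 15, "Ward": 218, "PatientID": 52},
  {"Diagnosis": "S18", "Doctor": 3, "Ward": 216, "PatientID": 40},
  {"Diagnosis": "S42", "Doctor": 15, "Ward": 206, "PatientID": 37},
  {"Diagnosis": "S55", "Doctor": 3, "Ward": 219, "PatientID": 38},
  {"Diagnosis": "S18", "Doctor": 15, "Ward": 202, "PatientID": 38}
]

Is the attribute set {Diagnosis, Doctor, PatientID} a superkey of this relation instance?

Two distinct rows share (Diagnosis=S55, Doctor=3, PatientID=38), so {Diagnosis, Doctor, PatientID} does not determine every attribute — not a superkey.

No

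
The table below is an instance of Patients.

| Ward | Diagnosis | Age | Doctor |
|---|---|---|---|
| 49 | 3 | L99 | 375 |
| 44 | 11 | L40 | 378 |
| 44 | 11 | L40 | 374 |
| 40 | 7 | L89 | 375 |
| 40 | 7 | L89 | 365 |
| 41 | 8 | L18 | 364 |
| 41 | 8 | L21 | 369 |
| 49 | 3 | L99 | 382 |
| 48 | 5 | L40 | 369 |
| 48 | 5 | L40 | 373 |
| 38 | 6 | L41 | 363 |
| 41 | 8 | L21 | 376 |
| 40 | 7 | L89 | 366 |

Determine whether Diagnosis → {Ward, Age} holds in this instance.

Diagnosis=3: 2 rows → {Ward,Age} = (49, L99), (49, L99) ✓
Diagnosis=11: 2 rows → {Ward,Age} = (44, L40), (44, L40) ✓
Diagnosis=7: 3 rows → {Ward,Age} = (40, L89), (40, L89), (40, L89) ✓
Diagnosis=8: 3 rows → {Ward,Age} takes values {(41, L18), (41, L21)} — violation
Diagnosis=5: 2 rows → {Ward,Age} = (48, L40), (48, L40) ✓
Diagnosis=6: 1 row → {Ward,Age} = (38, L41) ✓
Two rows agree on Diagnosis but differ on {Ward, Age}, so Diagnosis → {Ward, Age} does not hold.

No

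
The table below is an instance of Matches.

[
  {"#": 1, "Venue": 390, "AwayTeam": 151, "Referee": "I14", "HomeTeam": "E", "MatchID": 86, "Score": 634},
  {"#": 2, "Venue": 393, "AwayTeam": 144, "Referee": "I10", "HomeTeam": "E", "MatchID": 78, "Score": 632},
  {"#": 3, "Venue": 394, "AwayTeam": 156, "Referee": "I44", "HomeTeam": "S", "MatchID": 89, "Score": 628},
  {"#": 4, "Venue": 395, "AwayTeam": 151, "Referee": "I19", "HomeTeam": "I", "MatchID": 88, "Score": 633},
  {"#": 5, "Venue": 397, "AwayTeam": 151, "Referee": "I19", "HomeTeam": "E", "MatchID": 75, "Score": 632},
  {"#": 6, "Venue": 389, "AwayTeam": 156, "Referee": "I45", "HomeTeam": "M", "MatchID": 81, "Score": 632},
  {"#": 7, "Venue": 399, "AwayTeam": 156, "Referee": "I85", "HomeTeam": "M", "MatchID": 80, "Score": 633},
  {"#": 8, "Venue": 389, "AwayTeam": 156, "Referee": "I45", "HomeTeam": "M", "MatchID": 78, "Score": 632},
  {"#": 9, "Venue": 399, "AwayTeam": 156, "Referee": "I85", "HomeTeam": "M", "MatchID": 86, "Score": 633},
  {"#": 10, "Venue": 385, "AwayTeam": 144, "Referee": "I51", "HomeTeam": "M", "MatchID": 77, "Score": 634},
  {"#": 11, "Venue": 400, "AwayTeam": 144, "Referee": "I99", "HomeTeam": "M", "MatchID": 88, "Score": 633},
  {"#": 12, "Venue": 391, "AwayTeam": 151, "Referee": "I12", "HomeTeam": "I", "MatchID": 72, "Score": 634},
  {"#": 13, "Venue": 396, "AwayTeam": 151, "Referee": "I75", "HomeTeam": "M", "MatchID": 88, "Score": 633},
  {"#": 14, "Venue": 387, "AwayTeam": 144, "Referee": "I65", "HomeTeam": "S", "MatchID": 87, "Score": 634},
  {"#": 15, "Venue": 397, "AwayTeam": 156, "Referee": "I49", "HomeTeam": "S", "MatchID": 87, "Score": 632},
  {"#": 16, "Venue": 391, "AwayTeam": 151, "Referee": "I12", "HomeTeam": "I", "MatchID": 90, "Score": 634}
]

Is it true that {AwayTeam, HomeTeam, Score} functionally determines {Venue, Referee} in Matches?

Yes

(AwayTeam=151, HomeTeam=E, Score=634): row 1 → {Venue,Referee} = (390, I14) ✓
(AwayTeam=144, HomeTeam=E, Score=632): row 2 → {Venue,Referee} = (393, I10) ✓
(AwayTeam=156, HomeTeam=S, Score=628): row 3 → {Venue,Referee} = (394, I44) ✓
(AwayTeam=151, HomeTeam=I, Score=633): row 4 → {Venue,Referee} = (395, I19) ✓
(AwayTeam=151, HomeTeam=E, Score=632): row 5 → {Venue,Referee} = (397, I19) ✓
(AwayTeam=156, HomeTeam=M, Score=632): rows 6, 8 → {Venue,Referee} = (389, I45), (389, I45) ✓
(AwayTeam=156, HomeTeam=M, Score=633): rows 7, 9 → {Venue,Referee} = (399, I85), (399, I85) ✓
(AwayTeam=144, HomeTeam=M, Score=634): row 10 → {Venue,Referee} = (385, I51) ✓
(AwayTeam=144, HomeTeam=M, Score=633): row 11 → {Venue,Referee} = (400, I99) ✓
(AwayTeam=151, HomeTeam=I, Score=634): rows 12, 16 → {Venue,Referee} = (391, I12), (391, I12) ✓
(AwayTeam=151, HomeTeam=M, Score=633): row 13 → {Venue,Referee} = (396, I75) ✓
(AwayTeam=144, HomeTeam=S, Score=634): row 14 → {Venue,Referee} = (387, I65) ✓
(AwayTeam=156, HomeTeam=S, Score=632): row 15 → {Venue,Referee} = (397, I49) ✓
Every {AwayTeam, HomeTeam, Score} value is associated with a single {Venue, Referee} value, so {AwayTeam, HomeTeam, Score} → {Venue, Referee} holds.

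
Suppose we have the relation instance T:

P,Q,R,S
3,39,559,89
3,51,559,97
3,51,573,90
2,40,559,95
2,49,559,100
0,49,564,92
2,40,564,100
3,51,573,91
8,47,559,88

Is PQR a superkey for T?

Two distinct rows share (P=3, Q=51, R=573), so PQR does not determine every attribute — not a superkey.

No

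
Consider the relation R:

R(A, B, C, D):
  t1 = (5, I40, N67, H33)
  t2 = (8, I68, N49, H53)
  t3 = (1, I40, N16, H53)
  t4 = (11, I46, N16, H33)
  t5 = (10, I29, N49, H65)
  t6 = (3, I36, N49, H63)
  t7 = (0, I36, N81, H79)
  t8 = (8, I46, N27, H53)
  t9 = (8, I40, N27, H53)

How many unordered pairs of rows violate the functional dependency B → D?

B=I40: violating pairs (1,3), (1,9) — 2 pairs.
B=I46: violating pairs (4,8) — 1 pair.
B=I36: violating pairs (6,7) — 1 pair.

4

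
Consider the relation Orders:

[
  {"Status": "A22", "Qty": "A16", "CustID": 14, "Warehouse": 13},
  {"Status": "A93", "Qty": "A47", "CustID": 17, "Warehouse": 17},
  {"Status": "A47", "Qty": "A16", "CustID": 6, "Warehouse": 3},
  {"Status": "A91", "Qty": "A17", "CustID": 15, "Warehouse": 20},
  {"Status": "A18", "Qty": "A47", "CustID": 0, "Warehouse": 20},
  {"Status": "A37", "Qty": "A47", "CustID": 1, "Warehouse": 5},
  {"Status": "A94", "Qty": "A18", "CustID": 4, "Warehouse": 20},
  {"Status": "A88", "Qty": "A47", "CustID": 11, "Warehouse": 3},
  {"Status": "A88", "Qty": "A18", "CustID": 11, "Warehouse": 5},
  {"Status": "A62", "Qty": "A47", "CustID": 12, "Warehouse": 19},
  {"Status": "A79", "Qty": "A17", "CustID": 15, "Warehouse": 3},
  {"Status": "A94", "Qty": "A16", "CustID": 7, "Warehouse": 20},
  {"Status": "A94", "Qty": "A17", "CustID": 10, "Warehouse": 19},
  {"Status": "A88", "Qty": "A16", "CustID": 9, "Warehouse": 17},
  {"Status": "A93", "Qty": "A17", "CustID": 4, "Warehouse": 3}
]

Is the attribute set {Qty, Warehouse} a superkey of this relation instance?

No

Two distinct rows share (Qty=A17, Warehouse=3), so {Qty, Warehouse} does not determine every attribute — not a superkey.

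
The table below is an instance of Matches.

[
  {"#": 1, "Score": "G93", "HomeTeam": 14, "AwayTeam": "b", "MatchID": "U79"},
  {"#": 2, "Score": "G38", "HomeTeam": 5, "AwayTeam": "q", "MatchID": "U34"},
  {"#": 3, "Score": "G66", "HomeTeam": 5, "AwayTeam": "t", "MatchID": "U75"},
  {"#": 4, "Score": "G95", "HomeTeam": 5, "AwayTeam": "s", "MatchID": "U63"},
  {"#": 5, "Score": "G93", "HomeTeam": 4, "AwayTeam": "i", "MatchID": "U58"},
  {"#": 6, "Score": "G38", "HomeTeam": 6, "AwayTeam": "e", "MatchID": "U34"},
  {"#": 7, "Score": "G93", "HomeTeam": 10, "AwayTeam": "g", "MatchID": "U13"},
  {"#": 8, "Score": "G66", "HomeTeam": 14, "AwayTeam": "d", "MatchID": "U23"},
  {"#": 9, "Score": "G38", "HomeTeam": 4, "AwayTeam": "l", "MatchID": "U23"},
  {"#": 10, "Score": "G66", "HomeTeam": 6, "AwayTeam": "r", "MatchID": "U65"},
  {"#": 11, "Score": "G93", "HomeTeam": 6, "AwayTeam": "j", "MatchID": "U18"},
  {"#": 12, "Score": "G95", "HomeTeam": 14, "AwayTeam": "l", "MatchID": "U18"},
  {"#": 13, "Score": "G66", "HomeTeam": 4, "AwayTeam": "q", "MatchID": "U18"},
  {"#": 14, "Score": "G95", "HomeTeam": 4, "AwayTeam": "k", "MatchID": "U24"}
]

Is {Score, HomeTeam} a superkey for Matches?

All 14 rows have distinct {Score, HomeTeam} values, so {Score, HomeTeam} → (all attributes) holds and {Score, HomeTeam} is a superkey.

Yes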